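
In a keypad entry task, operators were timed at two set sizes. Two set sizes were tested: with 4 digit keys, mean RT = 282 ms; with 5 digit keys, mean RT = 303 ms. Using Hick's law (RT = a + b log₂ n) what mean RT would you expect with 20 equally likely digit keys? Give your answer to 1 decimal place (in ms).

433.5 ms

RT is linear in log₂ n, so two points fix the line:
  b = (303 − 282) / (log₂ 5 − log₂ 4) = 21 / (2.3219 − 2) = 65.232 ms/bit
  a = 282 − 65.232 × 2 = 151.536 ms
Then RT(20) = 151.536 + 65.232 × log₂ 20 = 151.536 + 65.232 × 4.3219 ≈ 433.464 ms.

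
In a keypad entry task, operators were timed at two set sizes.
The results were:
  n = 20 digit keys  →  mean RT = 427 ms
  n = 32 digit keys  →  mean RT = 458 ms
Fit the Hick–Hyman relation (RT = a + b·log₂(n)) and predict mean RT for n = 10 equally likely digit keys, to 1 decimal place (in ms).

381.3 ms

RT is linear in log₂ n, so two points fix the line:
  b = (458 − 427) / (log₂ 32 − log₂ 20) = 31 / (5 − 4.3219) = 45.718 ms/bit
  a = 427 − 45.718 × 4.3219 = 229.411 ms
Then RT(10) = 229.411 + 45.718 × log₂ 10 = 229.411 + 45.718 × 3.3219 ≈ 381.282 ms.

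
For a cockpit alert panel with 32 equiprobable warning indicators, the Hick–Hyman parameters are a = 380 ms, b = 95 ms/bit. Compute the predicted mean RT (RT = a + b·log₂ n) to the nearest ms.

855 ms

log₂(32) = 5 bits, so RT = 380 + 95 × 5 ≈ 855.000 ms.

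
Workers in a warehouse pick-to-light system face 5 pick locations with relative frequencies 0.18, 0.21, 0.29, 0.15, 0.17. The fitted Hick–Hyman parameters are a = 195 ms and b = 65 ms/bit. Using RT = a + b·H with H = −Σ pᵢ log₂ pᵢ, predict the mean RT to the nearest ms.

Entropy contributions −pᵢ log₂ pᵢ: 0.4453, 0.4728, 0.5179, 0.4105, 0.4346; sum H = 2.2812 bits.
RT = a + bH = 195 + 65·2.2812 = 343.28 ms.

343 ms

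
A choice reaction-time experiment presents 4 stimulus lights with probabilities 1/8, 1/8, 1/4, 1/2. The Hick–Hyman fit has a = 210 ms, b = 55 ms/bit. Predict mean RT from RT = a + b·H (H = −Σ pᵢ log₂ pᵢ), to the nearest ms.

H = −Σ pᵢ log₂ pᵢ = 0.125·3 + 0.125·3 + 0.25·2 + 0.5·1 = 1.750 bits.
RT = 210 + 55 × 1.750 = 306.25 ms.

306 ms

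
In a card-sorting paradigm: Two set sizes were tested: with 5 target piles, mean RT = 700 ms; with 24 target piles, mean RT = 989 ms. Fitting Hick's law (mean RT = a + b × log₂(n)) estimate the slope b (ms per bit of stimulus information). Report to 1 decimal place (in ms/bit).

The slope on a log₂ axis is (989 − 700) / (4.5850 − 2.3219) = 127.705 ms/bit.

127.7 ms/bit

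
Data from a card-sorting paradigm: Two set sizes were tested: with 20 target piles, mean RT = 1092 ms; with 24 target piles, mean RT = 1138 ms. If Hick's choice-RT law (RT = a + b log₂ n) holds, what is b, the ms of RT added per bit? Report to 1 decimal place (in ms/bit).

174.9 ms/bit

The slope on a log₂ axis is (1138 − 1092) / (4.5850 − 4.3219) = 174.882 ms/bit.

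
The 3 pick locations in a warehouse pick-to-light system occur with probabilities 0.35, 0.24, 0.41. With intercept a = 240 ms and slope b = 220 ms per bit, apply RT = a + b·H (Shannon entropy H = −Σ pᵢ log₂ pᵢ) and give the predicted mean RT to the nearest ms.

H = 0.35·log₂(1/0.35) + 0.24·log₂(1/0.24) + 0.41·log₂(1/0.41) = 1.5516 bits.
RT = 240 + 220 × 1.5516 = 581.36 ms.

581 ms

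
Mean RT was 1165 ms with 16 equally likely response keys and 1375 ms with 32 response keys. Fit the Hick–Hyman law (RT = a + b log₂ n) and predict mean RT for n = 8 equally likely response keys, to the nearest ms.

RT is linear in log₂ n, so two points fix the line:
  b = (1375 − 1165) / (log₂ 32 − log₂ 16) = 210 / (5 − 4) = 210 ms/bit
  a = 1165 − 210 × 4 = 325 ms
Then RT(8) = 325 + 210 × log₂ 8 = 325 + 210 × 3 ≈ 955.000 ms.

955 ms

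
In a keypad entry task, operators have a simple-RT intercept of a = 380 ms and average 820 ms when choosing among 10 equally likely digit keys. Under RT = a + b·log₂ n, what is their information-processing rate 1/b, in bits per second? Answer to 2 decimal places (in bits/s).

7.55 bits/s

b = (820 − 380)/log₂ 10 = 440/3.3219 = 132.453 ms per bit = 0.13245 s/bit; the reciprocal is 7.550 bits/s.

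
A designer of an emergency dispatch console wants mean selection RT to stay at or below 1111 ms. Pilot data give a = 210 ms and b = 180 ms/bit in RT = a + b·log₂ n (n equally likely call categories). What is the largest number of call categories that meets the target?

Set 210 + 180·log₂ n ≤ 1111 → log₂ n ≤ (1111 − 210)/180 = 5.0056.
So n ≤ 2^5.0056 = 32.123; the largest integer n is 32.

32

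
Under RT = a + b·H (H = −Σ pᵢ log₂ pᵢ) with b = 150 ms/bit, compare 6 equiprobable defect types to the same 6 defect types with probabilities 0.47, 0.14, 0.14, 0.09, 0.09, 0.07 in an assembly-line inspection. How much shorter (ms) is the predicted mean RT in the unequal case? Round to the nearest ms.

The RT saving is b·ΔH. Equiprobable H₀ = log₂(6) = 2.5850 bits; with the given probabilities H = 2.2000 bits.
b·(H₀ − H) = 150 × (2.5850 − 2.2000) = 57.74 ms.

58 ms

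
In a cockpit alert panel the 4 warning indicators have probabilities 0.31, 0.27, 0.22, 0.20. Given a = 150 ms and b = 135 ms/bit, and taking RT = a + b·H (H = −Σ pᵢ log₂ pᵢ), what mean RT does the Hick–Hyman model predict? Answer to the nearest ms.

H = 0.31·log₂(1/0.31) + 0.27·log₂(1/0.27) + 0.22·log₂(1/0.22) + 0.20·log₂(1/0.20) = 1.9788 bits.
RT = 150 + 135 × 1.9788 = 417.13 ms.

417 ms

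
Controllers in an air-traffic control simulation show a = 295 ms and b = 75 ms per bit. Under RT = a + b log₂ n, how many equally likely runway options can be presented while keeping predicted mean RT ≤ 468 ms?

Set 295 + 75·log₂ n ≤ 468 → log₂ n ≤ (468 − 295)/75 = 2.3067.
So n ≤ 2^2.3067 = 4.947; the largest integer n is 4.

4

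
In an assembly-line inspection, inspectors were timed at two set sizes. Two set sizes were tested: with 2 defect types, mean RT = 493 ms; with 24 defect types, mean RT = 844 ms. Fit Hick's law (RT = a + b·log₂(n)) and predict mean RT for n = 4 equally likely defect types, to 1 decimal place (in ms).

590.9 ms

With log₂ n on the abscissa the relation is linear; from the two conditions:
  b = (844 − 493) / (log₂ 24 − log₂ 2) = 351 / (4.5850 − 1) = 97.909 ms/bit
  a = 493 − 97.909 × 1 = 395.091 ms
Then RT(4) = 395.091 + 97.909 × log₂ 4 = 395.091 + 97.909 × 2 ≈ 590.909 ms.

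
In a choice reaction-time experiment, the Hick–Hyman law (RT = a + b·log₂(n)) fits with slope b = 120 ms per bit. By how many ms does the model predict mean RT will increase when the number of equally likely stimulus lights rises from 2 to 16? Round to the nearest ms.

360 ms

The intercept a cancels: ΔRT = b·(log₂ n₂ − log₂ n₁) = b·log₂(n₂/n₁).
log₂(16) − log₂(2) = log₂(16/2) = log₂(8) = 3.
ΔRT = 120 × 3.0000 = 360.000 ms.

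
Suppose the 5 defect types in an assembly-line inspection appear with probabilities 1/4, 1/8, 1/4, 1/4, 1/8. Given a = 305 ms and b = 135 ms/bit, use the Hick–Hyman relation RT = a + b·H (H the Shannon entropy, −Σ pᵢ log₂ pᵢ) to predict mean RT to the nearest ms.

H = −Σ pᵢ log₂ pᵢ = 0.25·2 + 0.125·3 + 0.25·2 + 0.25·2 + 0.125·3 = 2.250 bits.
RT = 305 + 135 × 2.250 = 608.75 ms.

609 ms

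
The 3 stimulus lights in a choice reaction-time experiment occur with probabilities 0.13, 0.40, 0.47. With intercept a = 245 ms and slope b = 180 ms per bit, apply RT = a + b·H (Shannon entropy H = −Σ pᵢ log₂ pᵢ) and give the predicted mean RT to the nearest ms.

501 ms

Entropy contributions −pᵢ log₂ pᵢ: 0.3826, 0.5288, 0.5120; sum H = 1.4234 bits.
RT = a + bH = 245 + 180·1.4234 = 501.21 ms.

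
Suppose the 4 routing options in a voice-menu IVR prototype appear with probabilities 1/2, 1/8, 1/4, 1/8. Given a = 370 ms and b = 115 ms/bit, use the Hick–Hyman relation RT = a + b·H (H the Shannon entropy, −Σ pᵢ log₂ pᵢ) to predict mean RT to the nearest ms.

H = −Σ pᵢ log₂ pᵢ = 0.5·1 + 0.125·3 + 0.25·2 + 0.125·3 = 1.750 bits.
RT = 370 + 115 × 1.750 = 571.25 ms.

571 ms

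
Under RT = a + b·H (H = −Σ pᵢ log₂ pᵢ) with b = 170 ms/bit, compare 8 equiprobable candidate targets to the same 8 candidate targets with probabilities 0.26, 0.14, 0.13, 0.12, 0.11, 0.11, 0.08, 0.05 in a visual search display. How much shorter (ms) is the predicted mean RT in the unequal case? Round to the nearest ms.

Equiprobable entropy H₀ = log₂ 8 = 3.0000 bits.
Skewed entropy H = −Σ pᵢ log₂ pᵢ = 2.8603 bits.
ΔRT = b·(H₀ − H) = 170 × 0.1397 = 23.75 ms.

24 ms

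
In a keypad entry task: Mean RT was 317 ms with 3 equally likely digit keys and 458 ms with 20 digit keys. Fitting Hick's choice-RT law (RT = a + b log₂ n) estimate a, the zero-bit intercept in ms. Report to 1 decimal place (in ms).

235.3 ms

Slope: b = (458 − 317) / (log₂ 20 − log₂ 3) = 141/2.7370 = 51.517 ms/bit.
a = RT₁ − b·log₂ n₁ = 317 − 51.517 × 1.5850 = 235.348 ms.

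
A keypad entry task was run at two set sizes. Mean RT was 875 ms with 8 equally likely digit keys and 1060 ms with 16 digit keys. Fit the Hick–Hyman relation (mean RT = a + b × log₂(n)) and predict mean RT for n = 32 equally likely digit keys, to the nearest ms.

1245 ms

Fit slope and intercept:
  b = (1060 − 875) / (log₂ 16 − log₂ 8) = 185 / (4 − 3) = 185 ms/bit
  a = 875 − 185 × 3 = 320 ms
Then RT(32) = 320 + 185 × log₂ 32 = 320 + 185 × 5 ≈ 1245.000 ms.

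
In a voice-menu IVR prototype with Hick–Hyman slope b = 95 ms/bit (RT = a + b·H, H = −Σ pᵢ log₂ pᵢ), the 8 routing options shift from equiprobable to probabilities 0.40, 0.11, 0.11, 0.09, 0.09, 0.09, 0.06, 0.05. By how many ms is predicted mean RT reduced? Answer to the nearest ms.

35 ms

The RT saving is b·ΔH. Equiprobable H₀ = log₂(8) = 3.0000 bits; with the given probabilities H = 2.6269 bits.
b·(H₀ − H) = 95 × (3.0000 − 2.6269) = 35.44 ms.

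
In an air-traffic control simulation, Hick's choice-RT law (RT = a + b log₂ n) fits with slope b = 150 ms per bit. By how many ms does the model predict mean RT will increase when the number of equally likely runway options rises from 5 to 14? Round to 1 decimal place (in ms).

ΔRT = (a + b log₂ n₂) − (a + b log₂ n₁) = b·(log₂ n₂ − log₂ n₁).
log₂(14) − log₂(5) = 3.8074 − 2.3219 = 1.4854.
ΔRT = 150 × 1.4854 = 222.814 ms.

222.8 ms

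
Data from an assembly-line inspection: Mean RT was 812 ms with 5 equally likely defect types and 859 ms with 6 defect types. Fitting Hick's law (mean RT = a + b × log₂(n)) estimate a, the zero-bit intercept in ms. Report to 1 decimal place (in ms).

The slope on a log₂ axis is (859 − 812) / (2.5850 − 2.3219) = 178.684 ms/bit.
a = RT₁ − b·log₂ n₁ = 812 − 178.684 × 2.3219 = 397.109 ms.

397.1 ms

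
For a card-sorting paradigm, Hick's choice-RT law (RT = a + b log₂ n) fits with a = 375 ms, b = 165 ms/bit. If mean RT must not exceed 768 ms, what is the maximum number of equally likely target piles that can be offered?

5

Information budget: (768 − 375)/165 = 2.3818 bits, so n ≤ 2^2.3818 = 5.212 → at most 5.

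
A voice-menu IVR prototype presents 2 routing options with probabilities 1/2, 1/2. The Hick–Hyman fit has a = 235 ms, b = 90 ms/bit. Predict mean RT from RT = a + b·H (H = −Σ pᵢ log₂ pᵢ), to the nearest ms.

325 ms

H = −Σ pᵢ log₂ pᵢ = 0.5·1 + 0.5·1 = 1.000 bits.
RT = 235 + 90 × 1.000 = 325.00 ms.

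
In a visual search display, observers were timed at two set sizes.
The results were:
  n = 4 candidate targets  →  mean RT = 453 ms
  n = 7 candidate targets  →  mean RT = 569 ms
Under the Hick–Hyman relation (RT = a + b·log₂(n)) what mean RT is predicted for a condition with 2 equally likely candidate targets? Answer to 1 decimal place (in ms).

Fit slope and intercept:
  b = (569 − 453) / (log₂ 7 − log₂ 4) = 116 / (2.8074 − 2) = 143.679 ms/bit
  a = 453 − 143.679 × 2 = 165.642 ms
Then RT(2) = 165.642 + 143.679 × log₂ 2 = 165.642 + 143.679 × 1 ≈ 309.321 ms.

309.3 ms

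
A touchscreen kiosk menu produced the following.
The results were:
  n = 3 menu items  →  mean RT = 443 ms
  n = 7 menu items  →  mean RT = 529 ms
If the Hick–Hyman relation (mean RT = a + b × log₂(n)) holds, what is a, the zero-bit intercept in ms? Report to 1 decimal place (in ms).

331.5 ms

The slope on a log₂ axis is (529 − 443) / (2.8074 − 1.5850) = 70.354 ms/bit.
a = RT₁ − b·log₂ n₁ = 443 − 70.354 × 1.5850 = 331.492 ms.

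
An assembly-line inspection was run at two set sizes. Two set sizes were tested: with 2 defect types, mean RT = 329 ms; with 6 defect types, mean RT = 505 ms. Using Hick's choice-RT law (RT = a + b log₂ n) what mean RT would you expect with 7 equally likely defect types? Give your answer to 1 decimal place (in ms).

529.7 ms

With log₂ n on the abscissa the relation is linear; from the two conditions:
  b = (505 − 329) / (log₂ 6 − log₂ 2) = 176 / (2.5850 − 1) = 111.044 ms/bit
  a = 329 − 111.044 × 1 = 217.956 ms
Then RT(7) = 217.956 + 111.044 × log₂ 7 = 217.956 + 111.044 × 2.8074 ≈ 529.695 ms.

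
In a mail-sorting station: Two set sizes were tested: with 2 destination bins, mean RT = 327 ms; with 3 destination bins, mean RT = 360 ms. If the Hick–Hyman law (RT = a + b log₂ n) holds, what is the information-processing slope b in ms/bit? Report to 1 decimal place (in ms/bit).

b = (RT₂ − RT₁)/(log₂ n₂ − log₂ n₁) = (360 − 327)/(1.5850 − 1) = 56.414 ms/bit.

56.4 ms/bit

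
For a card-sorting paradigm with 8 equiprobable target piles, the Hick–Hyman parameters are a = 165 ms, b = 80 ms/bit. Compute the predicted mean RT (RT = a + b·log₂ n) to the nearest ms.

405 ms

log₂(8) = 3 bits, so RT = 165 + 80 × 3 ≈ 405.000 ms.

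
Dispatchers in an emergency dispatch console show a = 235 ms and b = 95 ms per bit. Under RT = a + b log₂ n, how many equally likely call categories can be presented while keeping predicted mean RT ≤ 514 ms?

7

95·log₂ n ≤ 514 − 235 = 279, giving log₂ n ≤ 2.9368 and n ≤ 7.657. The largest whole number is 7.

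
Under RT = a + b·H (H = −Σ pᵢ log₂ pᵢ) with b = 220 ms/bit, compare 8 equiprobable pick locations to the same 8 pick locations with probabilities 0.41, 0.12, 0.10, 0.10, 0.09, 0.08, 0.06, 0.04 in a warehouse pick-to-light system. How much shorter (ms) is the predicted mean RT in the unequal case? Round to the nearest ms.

Equiprobable entropy H₀ = log₂ 8 = 3.0000 bits.
Skewed entropy H = −Σ pᵢ log₂ pᵢ = 2.5923 bits.
ΔRT = b·(H₀ − H) = 220 × 0.4077 = 89.70 ms.

90 ms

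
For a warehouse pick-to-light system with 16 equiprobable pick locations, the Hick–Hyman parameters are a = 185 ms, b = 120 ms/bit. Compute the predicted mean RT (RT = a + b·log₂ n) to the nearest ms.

log₂(16) = 4 bits, so RT = 185 + 120 × 4 ≈ 665.000 ms.

665 ms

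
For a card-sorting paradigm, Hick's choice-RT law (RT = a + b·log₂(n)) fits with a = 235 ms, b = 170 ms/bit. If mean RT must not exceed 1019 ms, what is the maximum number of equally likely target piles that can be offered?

24

170·log₂ n ≤ 1019 − 235 = 784, giving log₂ n ≤ 4.6118 and n ≤ 24.450. The largest whole number is 24.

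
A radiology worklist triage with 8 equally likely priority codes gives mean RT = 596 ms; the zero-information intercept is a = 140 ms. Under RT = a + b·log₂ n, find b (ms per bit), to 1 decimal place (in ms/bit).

152.0 ms/bit

8 alternatives carry log₂ 8 = 3 bits; the choice cost is 596 − 140 = 456 ms, so b = 456/3 = 152.000 ms/bit.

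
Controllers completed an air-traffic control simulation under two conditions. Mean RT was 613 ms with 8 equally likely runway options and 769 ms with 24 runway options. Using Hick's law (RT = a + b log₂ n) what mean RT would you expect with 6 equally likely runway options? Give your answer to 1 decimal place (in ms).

572.1 ms

With log₂ n on the abscissa the relation is linear; from the two conditions:
  b = (769 − 613) / (log₂ 24 − log₂ 8) = 156 / (4.5850 − 3) = 98.425 ms/bit
  a = 613 − 98.425 × 3 = 317.725 ms
Then RT(6) = 317.725 + 98.425 × log₂ 6 = 317.725 + 98.425 × 2.5850 ≈ 572.150 ms.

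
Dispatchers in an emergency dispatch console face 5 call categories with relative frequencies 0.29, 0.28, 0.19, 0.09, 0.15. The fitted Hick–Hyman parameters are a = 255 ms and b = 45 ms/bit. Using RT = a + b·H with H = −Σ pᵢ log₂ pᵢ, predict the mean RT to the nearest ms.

354 ms

H = 0.29·log₂(1/0.29) + 0.28·log₂(1/0.28) + 0.19·log₂(1/0.19) + 0.09·log₂(1/0.09) + 0.15·log₂(1/0.15) = 2.2105 bits.
RT = 255 + 45 × 2.2105 = 354.47 ms.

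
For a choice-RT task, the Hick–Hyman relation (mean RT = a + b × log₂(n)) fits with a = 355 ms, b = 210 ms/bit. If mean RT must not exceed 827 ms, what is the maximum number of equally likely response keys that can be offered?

4

Set 355 + 210·log₂ n ≤ 827 → log₂ n ≤ (827 − 355)/210 = 2.2476.
So n ≤ 2^2.2476 = 4.749; the largest integer n is 4.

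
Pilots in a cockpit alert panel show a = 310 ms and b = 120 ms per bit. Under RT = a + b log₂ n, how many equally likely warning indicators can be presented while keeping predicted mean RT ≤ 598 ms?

5

120·log₂ n ≤ 598 − 310 = 288, giving log₂ n ≤ 2.4000 and n ≤ 5.278. The largest whole number is 5.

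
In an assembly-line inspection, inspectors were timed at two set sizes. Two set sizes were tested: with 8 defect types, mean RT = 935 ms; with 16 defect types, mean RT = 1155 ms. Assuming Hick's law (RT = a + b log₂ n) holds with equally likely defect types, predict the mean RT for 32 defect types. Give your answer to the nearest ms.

Fit slope and intercept:
  b = (1155 − 935) / (log₂ 16 − log₂ 8) = 220 / (4 − 3) = 220 ms/bit
  a = 935 − 220 × 3 = 275 ms
Then RT(32) = 275 + 220 × log₂ 32 = 275 + 220 × 5 ≈ 1375.000 ms.

1375 ms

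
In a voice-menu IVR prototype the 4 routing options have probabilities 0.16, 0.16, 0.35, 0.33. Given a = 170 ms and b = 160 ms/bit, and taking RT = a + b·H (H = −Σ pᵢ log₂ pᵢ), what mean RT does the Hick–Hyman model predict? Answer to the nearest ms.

475 ms

Entropy contributions −pᵢ log₂ pᵢ: 0.4230, 0.4230, 0.5301, 0.5278; sum H = 1.9040 bits.
RT = a + bH = 170 + 160·1.9040 = 474.63 ms.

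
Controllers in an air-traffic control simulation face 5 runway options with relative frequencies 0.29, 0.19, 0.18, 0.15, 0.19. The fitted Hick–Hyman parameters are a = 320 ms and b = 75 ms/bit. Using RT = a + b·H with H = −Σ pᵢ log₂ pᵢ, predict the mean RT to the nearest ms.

H = 0.29·log₂(1/0.29) + 0.19·log₂(1/0.19) + 0.18·log₂(1/0.18) + 0.15·log₂(1/0.15) + 0.19·log₂(1/0.19) = 2.2842 bits.
RT = 320 + 75 × 2.2842 = 491.32 ms.

491 ms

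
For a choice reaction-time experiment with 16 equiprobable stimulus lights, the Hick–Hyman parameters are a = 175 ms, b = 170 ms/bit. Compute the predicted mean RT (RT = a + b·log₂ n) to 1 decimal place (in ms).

log₂(16) = 4 bits, so RT = 175 + 170 × 4 ≈ 855.000 ms.

855.0 ms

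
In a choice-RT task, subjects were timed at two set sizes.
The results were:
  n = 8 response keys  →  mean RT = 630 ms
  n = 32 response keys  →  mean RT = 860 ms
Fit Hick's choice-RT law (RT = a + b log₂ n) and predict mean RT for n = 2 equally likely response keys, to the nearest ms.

Solve the two-equation system in a and b:
  b = (860 − 630) / (log₂ 32 − log₂ 8) = 230 / (5 − 3) = 115 ms/bit
  a = 630 − 115 × 3 = 285 ms
Then RT(2) = 285 + 115 × log₂ 2 = 285 + 115 × 1 ≈ 400.000 ms.

400 ms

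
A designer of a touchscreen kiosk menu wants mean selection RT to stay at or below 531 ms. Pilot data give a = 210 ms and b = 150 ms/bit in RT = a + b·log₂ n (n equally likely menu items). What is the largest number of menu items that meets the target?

Information budget: (531 − 210)/150 = 2.1400 bits, so n ≤ 2^2.1400 = 4.408 → at most 4.

4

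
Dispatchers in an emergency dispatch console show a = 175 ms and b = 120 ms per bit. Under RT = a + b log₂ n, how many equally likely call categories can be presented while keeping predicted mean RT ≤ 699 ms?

20

Information budget: (699 − 175)/120 = 4.3667 bits, so n ≤ 2^4.3667 = 20.630 → at most 20.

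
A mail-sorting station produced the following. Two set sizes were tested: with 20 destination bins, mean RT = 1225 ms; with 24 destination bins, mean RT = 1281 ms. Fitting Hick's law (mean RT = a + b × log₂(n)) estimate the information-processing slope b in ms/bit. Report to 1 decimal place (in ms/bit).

212.9 ms/bit

Slope: b = (1281 − 1225) / (log₂ 24 − log₂ 20) = 56/0.2630 = 212.900 ms/bit.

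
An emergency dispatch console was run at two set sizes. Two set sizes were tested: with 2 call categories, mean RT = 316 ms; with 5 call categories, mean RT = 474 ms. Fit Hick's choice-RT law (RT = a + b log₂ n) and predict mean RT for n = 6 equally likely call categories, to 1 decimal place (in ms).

With log₂ n on the abscissa the relation is linear; from the two conditions:
  b = (474 − 316) / (log₂ 5 − log₂ 2) = 158 / (2.3219 − 1) = 119.522 ms/bit
  a = 316 − 119.522 × 1 = 196.478 ms
Then RT(6) = 196.478 + 119.522 × log₂ 6 = 196.478 + 119.522 × 2.5850 ≈ 505.438 ms.

505.4 ms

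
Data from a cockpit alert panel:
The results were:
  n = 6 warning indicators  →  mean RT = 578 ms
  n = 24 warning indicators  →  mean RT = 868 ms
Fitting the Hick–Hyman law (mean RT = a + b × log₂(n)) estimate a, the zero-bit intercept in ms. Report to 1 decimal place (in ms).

The slope on a log₂ axis is (868 − 578) / (4.5850 − 2.5850) = 145.000 ms/bit.
Intercept: a = 578 − 145.000·log₂(6) = 203.180 ms.

203.2 ms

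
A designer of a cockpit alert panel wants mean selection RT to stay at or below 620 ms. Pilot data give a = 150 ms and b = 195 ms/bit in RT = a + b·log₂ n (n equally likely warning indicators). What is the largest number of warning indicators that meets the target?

5

Set 150 + 195·log₂ n ≤ 620 → log₂ n ≤ (620 − 150)/195 = 2.4103.
So n ≤ 2^2.4103 = 5.316; the largest integer n is 5.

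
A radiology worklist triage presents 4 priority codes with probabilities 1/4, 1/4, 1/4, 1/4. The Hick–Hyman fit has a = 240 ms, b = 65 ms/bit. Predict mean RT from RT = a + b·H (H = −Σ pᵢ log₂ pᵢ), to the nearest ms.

370 ms

H = −Σ pᵢ log₂ pᵢ = 0.25·2 + 0.25·2 + 0.25·2 + 0.25·2 = 2.000 bits.
RT = 240 + 65 × 2.000 = 370.00 ms.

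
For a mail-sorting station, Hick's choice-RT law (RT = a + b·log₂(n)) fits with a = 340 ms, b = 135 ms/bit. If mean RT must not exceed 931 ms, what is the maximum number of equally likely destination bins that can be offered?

20

135·log₂ n ≤ 931 − 340 = 591, giving log₂ n ≤ 4.3778 and n ≤ 20.789. The largest whole number is 20.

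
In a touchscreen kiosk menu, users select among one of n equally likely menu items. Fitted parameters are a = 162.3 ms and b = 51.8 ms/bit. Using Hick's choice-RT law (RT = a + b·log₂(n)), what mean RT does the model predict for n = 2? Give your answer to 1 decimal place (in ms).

214.1 ms

log₂(2) = 1 bits, so RT = 162.3 + 51.8 × 1 ≈ 214.100 ms.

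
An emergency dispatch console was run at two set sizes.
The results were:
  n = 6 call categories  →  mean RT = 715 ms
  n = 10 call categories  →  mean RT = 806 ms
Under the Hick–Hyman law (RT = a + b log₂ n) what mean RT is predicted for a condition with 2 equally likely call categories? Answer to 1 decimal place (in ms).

With log₂ n on the abscissa the relation is linear; from the two conditions:
  b = (806 − 715) / (log₂ 10 − log₂ 6) = 91 / (3.3219 − 2.5850) = 123.479 ms/bit
  a = 715 − 123.479 × 2.5850 = 395.811 ms
Then RT(2) = 395.811 + 123.479 × log₂ 2 = 395.811 + 123.479 × 1 ≈ 519.290 ms.

519.3 ms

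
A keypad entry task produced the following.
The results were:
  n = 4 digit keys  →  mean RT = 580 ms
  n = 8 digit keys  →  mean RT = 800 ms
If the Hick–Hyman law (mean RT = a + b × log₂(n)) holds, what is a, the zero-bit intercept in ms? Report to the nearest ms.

140 ms

The slope on a log₂ axis is (800 − 580) / (3 − 2) = 220 ms/bit.
Intercept: a = 580 − 220·log₂(4) = 140.000 ms.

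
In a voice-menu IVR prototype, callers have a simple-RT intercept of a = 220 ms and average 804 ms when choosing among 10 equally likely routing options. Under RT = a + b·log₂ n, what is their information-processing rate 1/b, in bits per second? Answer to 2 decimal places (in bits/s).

b = (804 − 220)/log₂ 10 = 584/3.3219 = 175.802 ms per bit = 0.17580 s/bit; the reciprocal is 5.688 bits/s.

5.69 bits/s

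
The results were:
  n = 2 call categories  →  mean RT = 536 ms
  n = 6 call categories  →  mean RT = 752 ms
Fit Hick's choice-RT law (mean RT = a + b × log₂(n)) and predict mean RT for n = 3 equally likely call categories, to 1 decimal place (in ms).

615.7 ms

With log₂ n on the abscissa the relation is linear; from the two conditions:
  b = (752 − 536) / (log₂ 6 − log₂ 2) = 216 / (2.5850 − 1) = 136.281 ms/bit
  a = 536 − 136.281 × 1 = 399.719 ms
Then RT(3) = 399.719 + 136.281 × log₂ 3 = 399.719 + 136.281 × 1.5850 ≈ 615.719 ms.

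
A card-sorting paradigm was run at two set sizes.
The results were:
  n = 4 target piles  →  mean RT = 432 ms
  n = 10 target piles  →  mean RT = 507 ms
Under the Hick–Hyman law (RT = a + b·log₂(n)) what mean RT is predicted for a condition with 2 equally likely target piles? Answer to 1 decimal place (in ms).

375.3 ms

With log₂ n on the abscissa the relation is linear; from the two conditions:
  b = (507 − 432) / (log₂ 10 − log₂ 4) = 75 / (3.3219 − 2) = 56.735 ms/bit
  a = 432 − 56.735 × 2 = 318.529 ms
Then RT(2) = 318.529 + 56.735 × log₂ 2 = 318.529 + 56.735 × 1 ≈ 375.265 ms.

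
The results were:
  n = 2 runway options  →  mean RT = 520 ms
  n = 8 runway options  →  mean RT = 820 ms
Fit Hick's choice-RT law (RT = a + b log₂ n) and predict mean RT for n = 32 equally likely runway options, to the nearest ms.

1120 ms

Solve the two-equation system in a and b:
  b = (820 − 520) / (log₂ 8 − log₂ 2) = 300 / (3 − 1) = 150 ms/bit
  a = 520 − 150 × 1 = 370 ms
Then RT(32) = 370 + 150 × log₂ 32 = 370 + 150 × 5 ≈ 1120.000 ms.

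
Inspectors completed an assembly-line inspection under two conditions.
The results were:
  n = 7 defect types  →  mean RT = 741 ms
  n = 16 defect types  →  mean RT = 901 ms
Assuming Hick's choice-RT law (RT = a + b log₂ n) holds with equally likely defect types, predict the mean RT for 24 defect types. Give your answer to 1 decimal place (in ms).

979.5 ms

With log₂ n on the abscissa the relation is linear; from the two conditions:
  b = (901 − 741) / (log₂ 16 − log₂ 7) = 160 / (4 − 2.8074) = 134.156 ms/bit
  a = 741 − 134.156 × 2.8074 = 364.378 ms
Then RT(24) = 364.378 + 134.156 × log₂ 24 = 364.378 + 134.156 × 4.5850 ≈ 979.476 ms.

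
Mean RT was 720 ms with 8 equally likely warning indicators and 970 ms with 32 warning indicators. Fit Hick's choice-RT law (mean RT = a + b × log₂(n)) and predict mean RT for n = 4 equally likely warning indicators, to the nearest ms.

RT is linear in log₂ n, so two points fix the line:
  b = (970 − 720) / (log₂ 32 − log₂ 8) = 250 / (5 − 3) = 125 ms/bit
  a = 720 − 125 × 3 = 345 ms
Then RT(4) = 345 + 125 × log₂ 4 = 345 + 125 × 2 ≈ 595.000 ms.

595 ms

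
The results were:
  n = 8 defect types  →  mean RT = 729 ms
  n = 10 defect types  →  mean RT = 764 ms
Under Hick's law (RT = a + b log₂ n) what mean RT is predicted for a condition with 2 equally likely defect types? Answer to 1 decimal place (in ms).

Fit slope and intercept:
  b = (764 − 729) / (log₂ 10 − log₂ 8) = 35 / (3.3219 − 3) = 108.720 ms/bit
  a = 729 − 108.720 × 3 = 402.840 ms
Then RT(2) = 402.840 + 108.720 × log₂ 2 = 402.840 + 108.720 × 1 ≈ 511.560 ms.

511.6 ms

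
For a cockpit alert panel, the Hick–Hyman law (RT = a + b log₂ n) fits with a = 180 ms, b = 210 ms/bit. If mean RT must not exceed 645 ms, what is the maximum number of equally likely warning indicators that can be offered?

4

Information budget: (645 − 180)/210 = 2.2143 bits, so n ≤ 2^2.2143 = 4.641 → at most 4.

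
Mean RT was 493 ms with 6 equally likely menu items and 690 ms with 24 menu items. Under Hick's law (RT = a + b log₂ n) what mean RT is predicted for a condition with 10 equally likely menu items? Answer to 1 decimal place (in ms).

565.6 ms

Solve the two-equation system in a and b:
  b = (690 − 493) / (log₂ 24 − log₂ 6) = 197 / (4.5850 − 2.5850) = 98.500 ms/bit
  a = 493 − 98.500 × 2.5850 = 238.381 ms
Then RT(10) = 238.381 + 98.500 × log₂ 10 = 238.381 + 98.500 × 3.3219 ≈ 565.591 ms.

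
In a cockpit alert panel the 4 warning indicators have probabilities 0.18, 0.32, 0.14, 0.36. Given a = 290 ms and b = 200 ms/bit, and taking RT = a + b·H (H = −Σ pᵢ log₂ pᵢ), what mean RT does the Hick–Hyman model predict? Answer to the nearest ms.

H = 0.18·log₂(1/0.18) + 0.32·log₂(1/0.32) + 0.14·log₂(1/0.14) + 0.36·log₂(1/0.36) = 1.8991 bits.
RT = 290 + 200 × 1.8991 = 669.81 ms.

670 ms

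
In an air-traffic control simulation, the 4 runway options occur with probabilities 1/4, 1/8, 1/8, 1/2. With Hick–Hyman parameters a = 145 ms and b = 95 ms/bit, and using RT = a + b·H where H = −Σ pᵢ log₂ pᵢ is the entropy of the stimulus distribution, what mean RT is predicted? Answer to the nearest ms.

Each term −pᵢ log₂ pᵢ: 0.25·2 + 0.125·3 + 0.125·3 + 0.5·1; summed, H = 1.750 bits.
Mean RT = a + bH = 145 + 95·1.750 = 311.25 ms.

311 ms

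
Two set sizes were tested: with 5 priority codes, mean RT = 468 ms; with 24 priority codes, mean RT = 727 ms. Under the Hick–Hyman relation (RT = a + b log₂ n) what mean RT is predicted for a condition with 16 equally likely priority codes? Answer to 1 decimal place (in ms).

RT is linear in log₂ n, so two points fix the line:
  b = (727 − 468) / (log₂ 24 − log₂ 5) = 259 / (4.5850 − 2.3219) = 114.448 ms/bit
  a = 468 − 114.448 × 2.3219 = 202.260 ms
Then RT(16) = 202.260 + 114.448 × log₂ 16 = 202.260 + 114.448 × 4 ≈ 660.052 ms.

660.1 ms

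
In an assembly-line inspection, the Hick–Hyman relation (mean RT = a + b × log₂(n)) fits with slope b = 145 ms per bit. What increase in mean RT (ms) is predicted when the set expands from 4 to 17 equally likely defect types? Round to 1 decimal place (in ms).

The intercept a cancels: ΔRT = b·(log₂ n₂ − log₂ n₁) = b·log₂(n₂/n₁).
log₂(17) − log₂(4) = 4.0875 − 2 = 2.0875.
ΔRT = 145 × 2.0875 = 302.682 ms.

302.7 ms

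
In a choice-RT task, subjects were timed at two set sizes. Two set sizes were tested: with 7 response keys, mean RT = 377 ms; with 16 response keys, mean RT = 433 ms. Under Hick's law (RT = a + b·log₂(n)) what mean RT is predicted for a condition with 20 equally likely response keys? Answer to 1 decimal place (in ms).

448.1 ms

With log₂ n on the abscissa the relation is linear; from the two conditions:
  b = (433 − 377) / (log₂ 16 − log₂ 7) = 56 / (4 − 2.8074) = 46.954 ms/bit
  a = 377 − 46.954 × 2.8074 = 245.182 ms
Then RT(20) = 245.182 + 46.954 × log₂ 20 = 245.182 + 46.954 × 4.3219 ≈ 448.116 ms.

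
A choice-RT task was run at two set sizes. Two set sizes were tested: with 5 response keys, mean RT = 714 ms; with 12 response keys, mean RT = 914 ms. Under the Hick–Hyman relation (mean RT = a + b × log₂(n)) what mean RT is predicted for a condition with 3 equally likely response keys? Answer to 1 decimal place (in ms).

RT is linear in log₂ n, so two points fix the line:
  b = (914 − 714) / (log₂ 12 − log₂ 5) = 200 / (3.5850 − 2.3219) = 158.349 ms/bit
  a = 714 − 158.349 × 2.3219 = 346.325 ms
Then RT(3) = 346.325 + 158.349 × log₂ 3 = 346.325 + 158.349 × 1.5850 ≈ 597.302 ms.

597.3 ms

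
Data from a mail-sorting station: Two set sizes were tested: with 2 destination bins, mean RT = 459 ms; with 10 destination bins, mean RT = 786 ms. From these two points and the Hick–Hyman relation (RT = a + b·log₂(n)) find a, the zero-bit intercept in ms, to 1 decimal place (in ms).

318.2 ms

The slope on a log₂ axis is (786 − 459) / (3.3219 − 1) = 140.831 ms/bit.
Intercept: a = 459 − 140.831·log₂(2) = 318.169 ms.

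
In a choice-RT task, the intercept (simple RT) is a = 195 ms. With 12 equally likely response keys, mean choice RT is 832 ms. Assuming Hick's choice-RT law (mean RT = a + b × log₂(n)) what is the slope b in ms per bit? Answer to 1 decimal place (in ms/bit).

12 alternatives carry log₂ 12 = 3.5850 bits; the choice cost is 832 − 195 = 637 ms, so b = 637/3.5850 = 177.687 ms/bit.

177.7 ms/bit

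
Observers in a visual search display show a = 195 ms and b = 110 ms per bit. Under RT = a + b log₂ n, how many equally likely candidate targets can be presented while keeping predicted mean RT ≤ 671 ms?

Information budget: (671 − 195)/110 = 4.3273 bits, so n ≤ 2^4.3273 = 20.074 → at most 20.

20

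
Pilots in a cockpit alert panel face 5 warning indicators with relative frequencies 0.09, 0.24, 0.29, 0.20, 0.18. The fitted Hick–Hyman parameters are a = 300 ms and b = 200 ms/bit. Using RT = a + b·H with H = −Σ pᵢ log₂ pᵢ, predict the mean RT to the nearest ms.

747 ms

Entropy contributions −pᵢ log₂ pᵢ: 0.3127, 0.4941, 0.5179, 0.4644, 0.4453; sum H = 2.2344 bits.
RT = a + bH = 300 + 200·2.2344 = 746.88 ms.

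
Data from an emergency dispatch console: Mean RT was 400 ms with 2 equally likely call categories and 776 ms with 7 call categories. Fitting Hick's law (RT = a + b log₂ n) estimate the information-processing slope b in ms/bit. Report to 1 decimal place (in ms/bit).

208.0 ms/bit

The slope on a log₂ axis is (776 − 400) / (2.8074 − 1) = 208.039 ms/bit.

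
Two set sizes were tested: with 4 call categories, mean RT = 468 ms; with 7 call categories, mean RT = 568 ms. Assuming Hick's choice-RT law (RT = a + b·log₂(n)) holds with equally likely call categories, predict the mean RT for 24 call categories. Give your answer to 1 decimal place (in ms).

RT is linear in log₂ n, so two points fix the line:
  b = (568 − 468) / (log₂ 7 − log₂ 4) = 100 / (2.8074 − 2) = 123.861 ms/bit
  a = 468 − 123.861 × 2 = 220.277 ms
Then RT(24) = 220.277 + 123.861 × log₂ 24 = 220.277 + 123.861 × 4.5850 ≈ 788.177 ms.

788.2 ms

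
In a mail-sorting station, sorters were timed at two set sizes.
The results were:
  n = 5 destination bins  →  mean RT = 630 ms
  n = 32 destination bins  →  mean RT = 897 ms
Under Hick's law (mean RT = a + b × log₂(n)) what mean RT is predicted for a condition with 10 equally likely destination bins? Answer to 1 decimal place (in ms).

729.7 ms

Solve the two-equation system in a and b:
  b = (897 − 630) / (log₂ 32 − log₂ 5) = 267 / (5 − 2.3219) = 99.699 ms/bit
  a = 630 − 99.699 × 2.3219 = 398.507 ms
Then RT(10) = 398.507 + 99.699 × log₂ 10 = 398.507 + 99.699 × 3.3219 ≈ 729.699 ms.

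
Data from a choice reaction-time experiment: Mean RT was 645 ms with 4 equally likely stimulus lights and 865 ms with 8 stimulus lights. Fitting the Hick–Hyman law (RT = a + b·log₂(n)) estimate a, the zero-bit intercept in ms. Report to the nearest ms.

205 ms

Slope: b = (865 − 645) / (log₂ 8 − log₂ 4) = 220/1.0000 = 220 ms/bit.
Intercept: a = 645 − 220·log₂(4) = 205.000 ms.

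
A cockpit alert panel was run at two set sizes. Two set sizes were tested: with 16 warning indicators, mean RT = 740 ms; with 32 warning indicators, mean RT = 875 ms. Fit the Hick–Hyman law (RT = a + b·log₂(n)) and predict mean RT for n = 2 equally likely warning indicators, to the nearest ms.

335 ms

Fit slope and intercept:
  b = (875 − 740) / (log₂ 32 − log₂ 16) = 135 / (5 − 4) = 135 ms/bit
  a = 740 − 135 × 4 = 200 ms
Then RT(2) = 200 + 135 × log₂ 2 = 200 + 135 × 1 ≈ 335.000 ms.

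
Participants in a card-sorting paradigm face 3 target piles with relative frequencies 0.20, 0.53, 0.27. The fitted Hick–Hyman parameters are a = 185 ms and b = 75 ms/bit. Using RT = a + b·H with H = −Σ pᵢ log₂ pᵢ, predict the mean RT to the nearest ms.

294 ms

Entropy contributions −pᵢ log₂ pᵢ: 0.4644, 0.4854, 0.5100; sum H = 1.4599 bits.
RT = a + bH = 185 + 75·1.4599 = 294.49 ms.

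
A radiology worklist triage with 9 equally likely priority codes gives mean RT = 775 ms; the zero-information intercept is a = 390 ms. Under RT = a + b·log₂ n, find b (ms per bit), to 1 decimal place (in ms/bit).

121.5 ms/bit

b = (775 − 390) / log₂(9) = 385 / 3.1699 = 121.454 ms/bit.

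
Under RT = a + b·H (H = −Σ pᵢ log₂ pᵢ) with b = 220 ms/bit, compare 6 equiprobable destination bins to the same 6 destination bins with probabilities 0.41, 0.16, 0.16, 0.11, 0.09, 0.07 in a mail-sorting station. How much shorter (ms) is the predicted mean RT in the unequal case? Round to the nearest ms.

62 ms

The RT saving is b·ΔH. Equiprobable H₀ = log₂(6) = 2.5850 bits; with the given probabilities H = 2.3049 bits.
b·(H₀ − H) = 220 × (2.5850 − 2.3049) = 61.61 ms.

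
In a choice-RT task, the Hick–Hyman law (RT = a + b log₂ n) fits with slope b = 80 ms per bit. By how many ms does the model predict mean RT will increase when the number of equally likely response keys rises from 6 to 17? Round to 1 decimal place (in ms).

Only the slope matters, since a is common to both: ΔRT = b·log₂(n₂/n₁).
log₂(17) − log₂(6) = 4.0875 − 2.5850 = 1.5025.
ΔRT = 80 × 1.5025 = 120.200 ms.

120.2 ms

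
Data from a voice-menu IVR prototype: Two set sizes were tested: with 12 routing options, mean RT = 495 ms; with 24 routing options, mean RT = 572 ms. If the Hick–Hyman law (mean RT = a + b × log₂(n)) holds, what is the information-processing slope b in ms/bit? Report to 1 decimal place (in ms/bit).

77.0 ms/bit

Slope: b = (572 − 495) / (log₂ 24 − log₂ 12) = 77/1.0000 = 77.000 ms/bit.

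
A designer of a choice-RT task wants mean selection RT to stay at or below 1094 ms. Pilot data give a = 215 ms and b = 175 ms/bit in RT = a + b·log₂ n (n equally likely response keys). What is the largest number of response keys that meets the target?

175·log₂ n ≤ 1094 − 215 = 879, giving log₂ n ≤ 5.0229 and n ≤ 32.511. The largest whole number is 32.

32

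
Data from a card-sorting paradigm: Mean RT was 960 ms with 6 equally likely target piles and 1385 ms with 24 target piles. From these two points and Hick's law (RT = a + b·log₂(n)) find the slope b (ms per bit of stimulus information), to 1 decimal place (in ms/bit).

212.5 ms/bit

b = (RT₂ − RT₁)/(log₂ n₂ − log₂ n₁) = (1385 − 960)/(4.5850 − 2.5850) = 212.500 ms/bit.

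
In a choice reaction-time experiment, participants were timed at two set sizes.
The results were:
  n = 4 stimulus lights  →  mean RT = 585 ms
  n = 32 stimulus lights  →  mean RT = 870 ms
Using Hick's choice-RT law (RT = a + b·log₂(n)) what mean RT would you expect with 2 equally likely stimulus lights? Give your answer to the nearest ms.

490 ms

Fit slope and intercept:
  b = (870 − 585) / (log₂ 32 − log₂ 4) = 285 / (5 − 2) = 95 ms/bit
  a = 585 − 95 × 2 = 395 ms
Then RT(2) = 395 + 95 × log₂ 2 = 395 + 95 × 1 ≈ 490.000 ms.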